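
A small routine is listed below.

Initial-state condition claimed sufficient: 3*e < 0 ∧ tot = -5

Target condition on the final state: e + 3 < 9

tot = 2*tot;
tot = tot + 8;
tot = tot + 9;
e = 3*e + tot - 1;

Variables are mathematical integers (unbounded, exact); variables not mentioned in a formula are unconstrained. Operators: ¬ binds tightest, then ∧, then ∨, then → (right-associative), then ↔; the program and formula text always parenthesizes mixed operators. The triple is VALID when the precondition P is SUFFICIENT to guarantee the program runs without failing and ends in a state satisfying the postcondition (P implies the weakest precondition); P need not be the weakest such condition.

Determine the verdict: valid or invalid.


Working backward. After the program, the postcondition e + 3 < 9 must hold; in canonical form it is e < 6.
Before e := 3*e + tot - 1: 3*e + tot < 7
Before tot := tot + 9: 3*e + tot < -2
Before tot := tot + 8: 3*e + tot < -10
Before tot := 2*tot: 3*e + 2*tot < -10
The weakest precondition is 3*e + 2*tot < -10.
Check whether 3*e < 0 ∧ tot = -5 implies it.
Every state satisfying the precondition satisfies the weakest precondition: the implication holds.
Answer: valid


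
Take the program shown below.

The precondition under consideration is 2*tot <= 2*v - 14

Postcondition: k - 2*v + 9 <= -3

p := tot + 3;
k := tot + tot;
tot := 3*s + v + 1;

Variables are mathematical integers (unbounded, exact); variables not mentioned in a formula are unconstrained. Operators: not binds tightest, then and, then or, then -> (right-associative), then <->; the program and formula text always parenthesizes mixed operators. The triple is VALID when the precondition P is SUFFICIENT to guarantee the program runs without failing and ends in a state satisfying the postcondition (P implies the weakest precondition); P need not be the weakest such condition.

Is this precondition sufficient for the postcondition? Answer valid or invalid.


Working backward. After the program, the postcondition k - 2*v + 9 <= -3 must hold; in canonical form it is k <= 2*v - 12.
Before tot := 3*s + v + 1: k <= 2*v - 12
Before k := tot + tot: 2*tot <= 2*v - 12
Before p := tot + 3: 2*tot <= 2*v - 12
The weakest precondition is 2*tot <= 2*v - 12.
Check whether 2*tot <= 2*v - 14 implies it.
Every state satisfying the precondition satisfies the weakest precondition: the implication holds.
Answer: valid


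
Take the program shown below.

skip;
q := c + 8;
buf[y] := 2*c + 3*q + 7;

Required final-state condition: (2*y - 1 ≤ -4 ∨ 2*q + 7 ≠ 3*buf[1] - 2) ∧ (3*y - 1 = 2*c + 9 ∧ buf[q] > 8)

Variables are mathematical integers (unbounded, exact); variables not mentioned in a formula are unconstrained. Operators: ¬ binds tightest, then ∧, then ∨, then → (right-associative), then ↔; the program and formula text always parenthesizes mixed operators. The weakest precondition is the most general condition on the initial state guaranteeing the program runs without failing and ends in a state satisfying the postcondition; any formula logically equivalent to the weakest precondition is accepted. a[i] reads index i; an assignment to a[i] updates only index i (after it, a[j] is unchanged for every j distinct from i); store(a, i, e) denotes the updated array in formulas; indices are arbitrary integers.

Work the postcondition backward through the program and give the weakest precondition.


Working backward. After the program, the postcondition (2*y - 1 ≤ -4 ∨ 2*q + 7 ≠ 3*buf[1] - 2) ∧ (3*y - 1 = 2*c + 9 ∧ buf[q] > 8) must hold; in canonical form it is (2*y ≤ -3 ∨ 2*q ≠ 3*buf[1] - 9) ∧ 3*y = 2*c + 10 ∧ buf[q] > 8.
Before buf[y] := 2*c + 3*q + 7: (2*y ≤ -3 ∨ 2*q ≠ 3*store(buf, y, 2*c + 3*q + 7)[1] - 9) ∧ 3*y = 2*c + 10 ∧ store(buf, y, 2*c + 3*q + 7)[q] > 8
Before q := c + 8: (2*y ≤ -3 ∨ 2*c ≠ 3*store(buf, y, 5*c + 31)[1] - 25) ∧ 3*y = 2*c + 10 ∧ store(buf, y, 5*c + 31)[c + 8] > 8
Before skip: (2*y ≤ -3 ∨ 2*c ≠ 3*store(buf, y, 5*c + 31)[1] - 25) ∧ 3*y = 2*c + 10 ∧ store(buf, y, 5*c + 31)[c + 8] > 8
Answer: WP = (2*y ≤ -3 ∨ 2*c ≠ 3*store(buf, y, 5*c + 31)[1] - 25) ∧ 3*y = 2*c + 10 ∧ store(buf, y, 5*c + 31)[c + 8] > 8


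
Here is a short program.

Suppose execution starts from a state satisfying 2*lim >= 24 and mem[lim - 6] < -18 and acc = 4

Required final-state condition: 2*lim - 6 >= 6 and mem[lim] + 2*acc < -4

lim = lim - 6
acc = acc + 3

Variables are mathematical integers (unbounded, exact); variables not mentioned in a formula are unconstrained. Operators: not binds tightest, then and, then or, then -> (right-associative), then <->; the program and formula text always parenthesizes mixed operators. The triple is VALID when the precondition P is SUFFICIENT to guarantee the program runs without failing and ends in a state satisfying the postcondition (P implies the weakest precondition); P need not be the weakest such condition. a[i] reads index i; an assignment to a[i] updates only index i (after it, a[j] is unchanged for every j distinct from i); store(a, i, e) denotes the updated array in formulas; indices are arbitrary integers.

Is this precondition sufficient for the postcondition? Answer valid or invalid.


Working backward. After the program, the postcondition 2*lim - 6 >= 6 and mem[lim] + 2*acc < -4 must hold; in canonical form it is 2*lim >= 12 and mem[lim] + 2*acc < -4.
Before acc := acc + 3: 2*lim >= 12 and mem[lim] + 2*acc < -10
Before lim := lim - 6: 2*lim >= 24 and mem[lim - 6] + 2*acc < -10
The weakest precondition is 2*lim >= 24 and mem[lim - 6] + 2*acc < -10.
Check whether 2*lim >= 24 and mem[lim - 6] < -18 and acc = 4 implies it.
Every state satisfying the precondition satisfies the weakest precondition: the implication holds.
Answer: valid


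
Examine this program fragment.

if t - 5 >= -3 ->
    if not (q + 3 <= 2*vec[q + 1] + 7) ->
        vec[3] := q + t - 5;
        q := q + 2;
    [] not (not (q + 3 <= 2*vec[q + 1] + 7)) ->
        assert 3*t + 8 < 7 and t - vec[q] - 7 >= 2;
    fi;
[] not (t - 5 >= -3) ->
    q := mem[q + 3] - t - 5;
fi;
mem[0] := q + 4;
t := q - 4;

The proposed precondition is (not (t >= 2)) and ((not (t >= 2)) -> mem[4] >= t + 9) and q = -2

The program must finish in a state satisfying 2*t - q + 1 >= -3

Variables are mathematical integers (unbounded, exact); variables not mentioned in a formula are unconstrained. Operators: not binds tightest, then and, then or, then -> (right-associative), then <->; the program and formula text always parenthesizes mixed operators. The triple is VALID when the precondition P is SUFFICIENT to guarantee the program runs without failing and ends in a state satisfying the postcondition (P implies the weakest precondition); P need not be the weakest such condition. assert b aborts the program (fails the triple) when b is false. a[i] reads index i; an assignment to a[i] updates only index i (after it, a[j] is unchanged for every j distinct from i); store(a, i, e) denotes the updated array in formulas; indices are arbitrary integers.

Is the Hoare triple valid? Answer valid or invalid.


Working backward. After the program, the postcondition 2*t - q + 1 >= -3 must hold; in canonical form it is 2*t >= q - 4.
Before t := q - 4: q >= 4
Before mem[0] := q + 4: q >= 4
Then branch requires ((not (q <= 2*vec[q + 1] + 4)) -> q >= 2) and (q <= 2*vec[q + 1] + 4 -> (3*t < -1 and t >= vec[q] + 9 and q >= 4)); else branch requires mem[q + 3] >= t + 9.
Before the if: (t >= 2 -> (((not (q <= 2*vec[q + 1] + 4)) -> q >= 2) and (q <= 2*vec[q + 1] + 4 -> (3*t < -1 and t >= vec[q] + 9 and q >= 4)))) and ((not (t >= 2)) -> mem[q + 3] >= t + 9)
The weakest precondition is (t >= 2 -> (((not (q <= 2*vec[q + 1] + 4)) -> q >= 2) and (q <= 2*vec[q + 1] + 4 -> (3*t < -1 and t >= vec[q] + 9 and q >= 4)))) and ((not (t >= 2)) -> mem[q + 3] >= t + 9).
Check whether (not (t >= 2)) and ((not (t >= 2)) -> mem[4] >= t + 9) and q = -2 implies it.
Countermodel: at the initial state mem = {[-2] = 0, [-1] = 0, [1] = 0, [4] = 9, elsewhere 0}, q = -2, t = 0, vec = {[-2] = 0, [-1] = 0, [1] = 0, [4] = 0, elsewhere 0}, the precondition holds but the weakest precondition fails.
Answer: invalid


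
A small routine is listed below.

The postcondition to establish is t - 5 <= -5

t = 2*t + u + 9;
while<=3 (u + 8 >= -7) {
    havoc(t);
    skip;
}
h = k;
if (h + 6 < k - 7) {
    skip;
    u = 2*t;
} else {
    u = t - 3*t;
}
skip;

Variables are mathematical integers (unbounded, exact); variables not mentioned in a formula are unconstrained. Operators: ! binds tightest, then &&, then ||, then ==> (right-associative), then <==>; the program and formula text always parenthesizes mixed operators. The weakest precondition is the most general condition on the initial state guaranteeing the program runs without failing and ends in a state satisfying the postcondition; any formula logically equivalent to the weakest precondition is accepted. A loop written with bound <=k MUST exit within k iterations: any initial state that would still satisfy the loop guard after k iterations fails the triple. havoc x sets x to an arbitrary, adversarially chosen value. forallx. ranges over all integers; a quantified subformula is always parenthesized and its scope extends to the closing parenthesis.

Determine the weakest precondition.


Working backward. After the program, the postcondition t - 5 <= -5 must hold; in canonical form it is t <= 0.
Before skip: t <= 0
Then branch requires t <= 0; else branch requires t <= 0.
Before the if: (h < k - 13 ==> t <= 0) && ((!(h < k - 13)) ==> t <= 0)
Before h := k: t <= 0
Before the loop (bound <=3), unroll the exhaustion recursion (WP_0 = exit-now case; WP_j = one more guarded iteration, up to j = 3):
  WP_0: (!(u >= -15)) && t <= 0
  WP_1: (u >= -15 ==> (forall t_1. ((!(u >= -15)) && t_1 <= 0))) && ((!(u >= -15)) ==> t <= 0)
  WP_2: (u >= -15 ==> (forall t_2. ((u >= -15 ==> (forall t_1. ((!(u >= -15)) && t_1 <= 0))) && ((!(u >= -15)) ==> t_2 <= 0)))) && ((!(u >= -15)) ==> t <= 0)
  WP_3: (u >= -15 ==> (forall t_3. ((u >= -15 ==> (forall t_2. ((u >= -15 ==> (forall t_1. ((!(u >= -15)) && t_1 <= 0))) && ((!(u >= -15)) ==> t_2 <= 0)))) && ((!(u >= -15)) ==> t_3 <= 0)))) && ((!(u >= -15)) ==> t <= 0)
So before the loop: (u >= -15 ==> (forall t_3. ((u >= -15 ==> (forall t_2. ((u >= -15 ==> (forall t_1. ((!(u >= -15)) && t_1 <= 0))) && ((!(u >= -15)) ==> t_2 <= 0)))) && ((!(u >= -15)) ==> t_3 <= 0)))) && ((!(u >= -15)) ==> t <= 0)
Before t := 2*t + u + 9: (u >= -15 ==> (forall t_3. ((u >= -15 ==> (forall t_2. ((u >= -15 ==> (forall t_1. ((!(u >= -15)) && t_1 <= 0))) && ((!(u >= -15)) ==> t_2 <= 0)))) && ((!(u >= -15)) ==> t_3 <= 0)))) && ((!(u >= -15)) ==> 2*t + u <= -9)
Answer: WP = (u >= -15 ==> (forall t_3. ((u >= -15 ==> (forall t_2. ((u >= -15 ==> (forall t_1. ((!(u >= -15)) && t_1 <= 0))) && ((!(u >= -15)) ==> t_2 <= 0)))) && ((!(u >= -15)) ==> t_3 <= 0)))) && ((!(u >= -15)) ==> 2*t + u <= -9)


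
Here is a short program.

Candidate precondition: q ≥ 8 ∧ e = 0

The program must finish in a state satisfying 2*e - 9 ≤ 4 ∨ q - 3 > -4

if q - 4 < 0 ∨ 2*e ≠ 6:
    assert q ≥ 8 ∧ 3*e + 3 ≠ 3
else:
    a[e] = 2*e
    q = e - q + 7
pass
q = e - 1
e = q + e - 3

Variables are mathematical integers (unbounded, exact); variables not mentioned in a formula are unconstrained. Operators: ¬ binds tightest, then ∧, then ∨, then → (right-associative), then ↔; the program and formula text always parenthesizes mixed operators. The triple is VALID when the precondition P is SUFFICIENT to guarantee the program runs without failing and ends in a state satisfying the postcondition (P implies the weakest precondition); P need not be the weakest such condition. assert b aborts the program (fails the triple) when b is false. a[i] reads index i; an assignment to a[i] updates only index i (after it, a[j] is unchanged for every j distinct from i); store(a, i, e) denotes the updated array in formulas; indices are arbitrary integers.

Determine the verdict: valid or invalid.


Working backward. After the program, the postcondition 2*e - 9 ≤ 4 ∨ q - 3 > -4 must hold; in canonical form it is 2*e ≤ 13 ∨ q > -1.
Before e := q + e - 3: 2*e + 2*q ≤ 19 ∨ q > -1
Before q := e - 1: 4*e ≤ 21 ∨ e > 0
Before skip: 4*e ≤ 21 ∨ e > 0
Then branch requires q ≥ 8 ∧ 3*e ≠ 0 ∧ (4*e ≤ 21 ∨ e > 0); else branch requires 4*e ≤ 21 ∨ e > 0.
Before the if: ((q < 4 ∨ 2*e ≠ 6) → (q ≥ 8 ∧ 3*e ≠ 0 ∧ (4*e ≤ 21 ∨ e > 0))) ∧ ((¬(q < 4 ∨ 2*e ≠ 6)) → (4*e ≤ 21 ∨ e > 0))
The weakest precondition is ((q < 4 ∨ 2*e ≠ 6) → (q ≥ 8 ∧ 3*e ≠ 0 ∧ (4*e ≤ 21 ∨ e > 0))) ∧ ((¬(q < 4 ∨ 2*e ≠ 6)) → (4*e ≤ 21 ∨ e > 0)).
Check whether q ≥ 8 ∧ e = 0 implies it.
Countermodel: at the initial state e = 0, q = 8, the precondition holds but the weakest precondition fails.
Answer: invalid


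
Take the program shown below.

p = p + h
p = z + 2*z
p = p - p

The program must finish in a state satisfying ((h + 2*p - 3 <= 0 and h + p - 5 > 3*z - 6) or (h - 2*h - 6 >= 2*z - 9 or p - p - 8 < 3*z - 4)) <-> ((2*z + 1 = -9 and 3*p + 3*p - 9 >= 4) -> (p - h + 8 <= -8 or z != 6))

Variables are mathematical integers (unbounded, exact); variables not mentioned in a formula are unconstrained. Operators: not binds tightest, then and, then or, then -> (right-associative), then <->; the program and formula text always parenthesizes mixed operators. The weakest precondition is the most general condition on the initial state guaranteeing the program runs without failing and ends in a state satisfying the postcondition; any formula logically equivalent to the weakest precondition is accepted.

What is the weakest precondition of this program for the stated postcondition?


Working backward. After the program, the postcondition ((h + 2*p - 3 <= 0 and h + p - 5 > 3*z - 6) or (h - 2*h - 6 >= 2*z - 9 or p - p - 8 < 3*z - 4)) <-> ((2*z + 1 = -9 and 3*p + 3*p - 9 >= 4) -> (p - h + 8 <= -8 or z != 6)) must hold; in canonical form it is ((h + 2*p <= 3 and h + p > 3*z - 1) or h + 2*z <= 3 or 3*z > -4) <-> ((2*z = -10 and 6*p >= 13) -> (p <= h - 16 or z != 6)).
Before p := p - p: (h <= 3 and h > 3*z - 1) or h + 2*z <= 3 or 3*z > -4
Before p := z + 2*z: (h <= 3 and h > 3*z - 1) or h + 2*z <= 3 or 3*z > -4
Before p := p + h: (h <= 3 and h > 3*z - 1) or h + 2*z <= 3 or 3*z > -4
Answer: WP = (h <= 3 and h > 3*z - 1) or h + 2*z <= 3 or 3*z > -4


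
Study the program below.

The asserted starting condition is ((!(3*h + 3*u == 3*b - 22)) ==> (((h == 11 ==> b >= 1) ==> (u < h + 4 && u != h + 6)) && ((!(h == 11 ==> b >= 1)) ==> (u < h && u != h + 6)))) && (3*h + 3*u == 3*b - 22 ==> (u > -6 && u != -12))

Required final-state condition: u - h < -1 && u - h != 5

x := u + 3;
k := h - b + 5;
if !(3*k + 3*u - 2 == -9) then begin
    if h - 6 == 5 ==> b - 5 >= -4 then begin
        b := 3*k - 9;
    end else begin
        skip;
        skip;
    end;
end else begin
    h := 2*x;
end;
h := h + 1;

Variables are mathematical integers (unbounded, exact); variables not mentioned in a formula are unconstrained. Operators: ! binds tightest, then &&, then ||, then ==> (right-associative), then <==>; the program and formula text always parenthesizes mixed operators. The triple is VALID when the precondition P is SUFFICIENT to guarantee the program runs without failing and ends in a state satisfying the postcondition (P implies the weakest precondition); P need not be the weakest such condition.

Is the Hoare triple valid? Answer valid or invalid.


Working backward. After the program, the postcondition u - h < -1 && u - h != 5 must hold; in canonical form it is u < h - 1 && u != h + 5.
Before h := h + 1: u < h && u != h + 6
Then branch requires ((h == 11 ==> b >= 1) ==> (u < h && u != h + 6)) && ((!(h == 11 ==> b >= 1)) ==> (u < h && u != h + 6)); else branch requires u < 2*x && u != 2*x + 6.
Before the if: ((!(3*k + 3*u == -7)) ==> (((h == 11 ==> b >= 1) ==> (u < h && u != h + 6)) && ((!(h == 11 ==> b >= 1)) ==> (u < h && u != h + 6)))) && (3*k + 3*u == -7 ==> (u < 2*x && u != 2*x + 6))
Before k := h - b + 5: ((!(3*h + 3*u == 3*b - 22)) ==> (((h == 11 ==> b >= 1) ==> (u < h && u != h + 6)) && ((!(h == 11 ==> b >= 1)) ==> (u < h && u != h + 6)))) && (3*h + 3*u == 3*b - 22 ==> (u < 2*x && u != 2*x + 6))
Before x := u + 3: ((!(3*h + 3*u == 3*b - 22)) ==> (((h == 11 ==> b >= 1) ==> (u < h && u != h + 6)) && ((!(h == 11 ==> b >= 1)) ==> (u < h && u != h + 6)))) && (3*h + 3*u == 3*b - 22 ==> (u > -6 && u != -12))
The weakest precondition is ((!(3*h + 3*u == 3*b - 22)) ==> (((h == 11 ==> b >= 1) ==> (u < h && u != h + 6)) && ((!(h == 11 ==> b >= 1)) ==> (u < h && u != h + 6)))) && (3*h + 3*u == 3*b - 22 ==> (u > -6 && u != -12)).
Check whether ((!(3*h + 3*u == 3*b - 22)) ==> (((h == 11 ==> b >= 1) ==> (u < h + 4 && u != h + 6)) && ((!(h == 11 ==> b >= 1)) ==> (u < h && u != h + 6)))) && (3*h + 3*u == 3*b - 22 ==> (u > -6 && u != -12)) implies it.
Countermodel: at the initial state b = 0, h = 17, u = 17, the precondition holds but the weakest precondition fails.
Answer: invalid


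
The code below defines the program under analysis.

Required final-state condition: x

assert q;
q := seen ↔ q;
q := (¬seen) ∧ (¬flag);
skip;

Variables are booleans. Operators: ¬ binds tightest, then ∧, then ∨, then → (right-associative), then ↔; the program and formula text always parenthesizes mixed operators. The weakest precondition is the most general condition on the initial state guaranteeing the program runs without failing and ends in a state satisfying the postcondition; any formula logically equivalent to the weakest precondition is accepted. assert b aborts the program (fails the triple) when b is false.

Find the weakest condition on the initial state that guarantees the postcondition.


Working backward. After the program, x must hold.
Before skip: x
Before q := (¬seen) ∧ (¬flag): x
Before q := seen ↔ q: x
Before assert q: q ∧ x
Answer: WP = q ∧ x


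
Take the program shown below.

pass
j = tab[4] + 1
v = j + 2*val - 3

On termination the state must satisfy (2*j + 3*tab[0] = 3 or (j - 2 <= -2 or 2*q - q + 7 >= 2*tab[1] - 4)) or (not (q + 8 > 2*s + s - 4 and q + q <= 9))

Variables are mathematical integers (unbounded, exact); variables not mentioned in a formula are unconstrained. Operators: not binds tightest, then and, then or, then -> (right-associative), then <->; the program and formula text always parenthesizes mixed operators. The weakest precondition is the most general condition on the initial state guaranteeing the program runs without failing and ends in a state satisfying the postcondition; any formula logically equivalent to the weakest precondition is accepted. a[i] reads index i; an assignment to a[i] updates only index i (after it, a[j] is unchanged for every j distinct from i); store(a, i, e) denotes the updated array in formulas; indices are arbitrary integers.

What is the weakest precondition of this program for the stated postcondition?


Working backward. After the program, the postcondition (2*j + 3*tab[0] = 3 or (j - 2 <= -2 or 2*q - q + 7 >= 2*tab[1] - 4)) or (not (q + 8 > 2*s + s - 4 and q + q <= 9)) must hold; in canonical form it is 3*tab[0] + 2*j = 3 or j <= 0 or q >= 2*tab[1] - 11 or (not (q > 3*s - 12 and 2*q <= 9)).
Before v := j + 2*val - 3: 3*tab[0] + 2*j = 3 or j <= 0 or q >= 2*tab[1] - 11 or (not (q > 3*s - 12 and 2*q <= 9))
Before j := tab[4] + 1: 3*tab[0] + 2*tab[4] = 1 or tab[4] <= -1 or q >= 2*tab[1] - 11 or (not (q > 3*s - 12 and 2*q <= 9))
Before skip: 3*tab[0] + 2*tab[4] = 1 or tab[4] <= -1 or q >= 2*tab[1] - 11 or (not (q > 3*s - 12 and 2*q <= 9))
Answer: WP = 3*tab[0] + 2*tab[4] = 1 or tab[4] <= -1 or q >= 2*tab[1] - 11 or (not (q > 3*s - 12 and 2*q <= 9))


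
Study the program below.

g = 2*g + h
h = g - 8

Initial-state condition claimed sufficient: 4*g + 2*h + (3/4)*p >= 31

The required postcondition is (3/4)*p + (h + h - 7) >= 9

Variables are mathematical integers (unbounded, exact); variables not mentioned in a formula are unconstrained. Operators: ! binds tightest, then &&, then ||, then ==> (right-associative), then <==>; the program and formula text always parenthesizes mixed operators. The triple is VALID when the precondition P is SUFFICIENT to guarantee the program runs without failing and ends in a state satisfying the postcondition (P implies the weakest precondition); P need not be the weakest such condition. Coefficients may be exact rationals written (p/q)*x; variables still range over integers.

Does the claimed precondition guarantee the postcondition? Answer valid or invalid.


Working backward. After the program, the postcondition (3/4)*p + (h + h - 7) >= 9 must hold; in canonical form it is 2*h + (3/4)*p >= 16.
Before h := g - 8: 2*g + (3/4)*p >= 32
Before g := 2*g + h: 4*g + 2*h + (3/4)*p >= 32
The weakest precondition is 4*g + 2*h + (3/4)*p >= 32.
Check whether 4*g + 2*h + (3/4)*p >= 31 implies it.
Countermodel: at the initial state g = -2, h = 0, p = 52, the precondition holds but the weakest precondition fails.
Answer: invalid


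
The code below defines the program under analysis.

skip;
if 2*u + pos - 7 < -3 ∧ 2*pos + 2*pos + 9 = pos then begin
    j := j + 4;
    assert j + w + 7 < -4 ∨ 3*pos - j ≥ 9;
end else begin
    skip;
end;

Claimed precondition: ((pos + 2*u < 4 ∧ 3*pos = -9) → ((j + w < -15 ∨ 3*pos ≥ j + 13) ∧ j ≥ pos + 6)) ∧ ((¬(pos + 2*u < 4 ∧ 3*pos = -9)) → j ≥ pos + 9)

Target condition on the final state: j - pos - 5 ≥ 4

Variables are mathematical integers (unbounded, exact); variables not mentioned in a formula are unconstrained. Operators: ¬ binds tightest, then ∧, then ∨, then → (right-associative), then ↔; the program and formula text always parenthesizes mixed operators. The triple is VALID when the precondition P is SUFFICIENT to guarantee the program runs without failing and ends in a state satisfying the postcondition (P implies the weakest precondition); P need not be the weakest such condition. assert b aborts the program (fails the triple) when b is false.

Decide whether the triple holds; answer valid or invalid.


Working backward. After the program, the postcondition j - pos - 5 ≥ 4 must hold; in canonical form it is j ≥ pos + 9.
Then branch requires (j + w < -15 ∨ 3*pos ≥ j + 13) ∧ j ≥ pos + 5; else branch requires j ≥ pos + 9.
Before the if: ((pos + 2*u < 4 ∧ 3*pos = -9) → ((j + w < -15 ∨ 3*pos ≥ j + 13) ∧ j ≥ pos + 5)) ∧ ((¬(pos + 2*u < 4 ∧ 3*pos = -9)) → j ≥ pos + 9)
Before skip: ((pos + 2*u < 4 ∧ 3*pos = -9) → ((j + w < -15 ∨ 3*pos ≥ j + 13) ∧ j ≥ pos + 5)) ∧ ((¬(pos + 2*u < 4 ∧ 3*pos = -9)) → j ≥ pos + 9)
The weakest precondition is ((pos + 2*u < 4 ∧ 3*pos = -9) → ((j + w < -15 ∨ 3*pos ≥ j + 13) ∧ j ≥ pos + 5)) ∧ ((¬(pos + 2*u < 4 ∧ 3*pos = -9)) → j ≥ pos + 9).
Check whether ((pos + 2*u < 4 ∧ 3*pos = -9) → ((j + w < -15 ∨ 3*pos ≥ j + 13) ∧ j ≥ pos + 6)) ∧ ((¬(pos + 2*u < 4 ∧ 3*pos = -9)) → j ≥ pos + 9) implies it.
Every state satisfying the precondition satisfies the weakest precondition: the implication holds.
Answer: valid


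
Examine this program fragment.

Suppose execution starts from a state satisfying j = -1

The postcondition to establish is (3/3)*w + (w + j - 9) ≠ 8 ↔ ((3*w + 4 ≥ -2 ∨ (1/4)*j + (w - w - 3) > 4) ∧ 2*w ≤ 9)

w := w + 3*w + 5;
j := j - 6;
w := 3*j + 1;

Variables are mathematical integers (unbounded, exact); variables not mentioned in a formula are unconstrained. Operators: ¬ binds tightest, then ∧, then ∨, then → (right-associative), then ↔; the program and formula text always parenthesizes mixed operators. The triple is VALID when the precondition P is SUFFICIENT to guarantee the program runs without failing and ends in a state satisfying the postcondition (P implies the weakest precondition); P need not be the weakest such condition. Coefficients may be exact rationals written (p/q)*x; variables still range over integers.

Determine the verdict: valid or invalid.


Working backward. After the program, the postcondition (3/3)*w + (w + j - 9) ≠ 8 ↔ ((3*w + 4 ≥ -2 ∨ (1/4)*j + (w - w - 3) > 4) ∧ 2*w ≤ 9) must hold; in canonical form it is j + 2*w ≠ 17 ↔ ((3*w ≥ -6 ∨ (1/4)*j > 7) ∧ 2*w ≤ 9).
Before w := 3*j + 1: 7*j ≠ 15 ↔ ((9*j ≥ -9 ∨ (1/4)*j > 7) ∧ 6*j ≤ 7)
Before j := j - 6: 7*j ≠ 57 ↔ ((9*j ≥ 45 ∨ (1/4)*j > 17/2) ∧ 6*j ≤ 43)
Before w := w + 3*w + 5: 7*j ≠ 57 ↔ ((9*j ≥ 45 ∨ (1/4)*j > 17/2) ∧ 6*j ≤ 43)
The weakest precondition is 7*j ≠ 57 ↔ ((9*j ≥ 45 ∨ (1/4)*j > 17/2) ∧ 6*j ≤ 43).
Check whether j = -1 implies it.
Countermodel: at the initial state j = -1, the precondition holds but the weakest precondition fails.
Answer: invalid


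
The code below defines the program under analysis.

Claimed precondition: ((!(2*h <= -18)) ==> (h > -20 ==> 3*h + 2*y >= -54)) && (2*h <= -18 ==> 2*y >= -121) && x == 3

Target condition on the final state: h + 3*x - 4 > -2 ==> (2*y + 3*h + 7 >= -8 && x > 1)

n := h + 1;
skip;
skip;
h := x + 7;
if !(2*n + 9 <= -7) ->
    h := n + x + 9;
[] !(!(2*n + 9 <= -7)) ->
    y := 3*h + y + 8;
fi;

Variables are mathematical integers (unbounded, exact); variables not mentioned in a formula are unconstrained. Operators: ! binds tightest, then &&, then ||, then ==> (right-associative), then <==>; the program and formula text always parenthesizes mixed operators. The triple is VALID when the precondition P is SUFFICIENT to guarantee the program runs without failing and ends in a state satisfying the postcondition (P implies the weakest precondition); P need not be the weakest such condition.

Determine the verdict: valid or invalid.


Working backward. After the program, the postcondition h + 3*x - 4 > -2 ==> (2*y + 3*h + 7 >= -8 && x > 1) must hold; in canonical form it is h + 3*x > 2 ==> (3*h + 2*y >= -15 && x > 1).
Then branch requires n + 4*x > -7 ==> (3*n + 3*x + 2*y >= -42 && x > 1); else branch requires h + 3*x > 2 ==> (9*h + 2*y >= -31 && x > 1).
Before the if: ((!(2*n <= -16)) ==> (n + 4*x > -7 ==> (3*n + 3*x + 2*y >= -42 && x > 1))) && (2*n <= -16 ==> (h + 3*x > 2 ==> (9*h + 2*y >= -31 && x > 1)))
Before h := x + 7: ((!(2*n <= -16)) ==> (n + 4*x > -7 ==> (3*n + 3*x + 2*y >= -42 && x > 1))) && (2*n <= -16 ==> (4*x > -5 ==> (9*x + 2*y >= -94 && x > 1)))
Before skip: ((!(2*n <= -16)) ==> (n + 4*x > -7 ==> (3*n + 3*x + 2*y >= -42 && x > 1))) && (2*n <= -16 ==> (4*x > -5 ==> (9*x + 2*y >= -94 && x > 1)))
Before skip: ((!(2*n <= -16)) ==> (n + 4*x > -7 ==> (3*n + 3*x + 2*y >= -42 && x > 1))) && (2*n <= -16 ==> (4*x > -5 ==> (9*x + 2*y >= -94 && x > 1)))
Before n := h + 1: ((!(2*h <= -18)) ==> (h + 4*x > -8 ==> (3*h + 3*x + 2*y >= -45 && x > 1))) && (2*h <= -18 ==> (4*x > -5 ==> (9*x + 2*y >= -94 && x > 1)))
The weakest precondition is ((!(2*h <= -18)) ==> (h + 4*x > -8 ==> (3*h + 3*x + 2*y >= -45 && x > 1))) && (2*h <= -18 ==> (4*x > -5 ==> (9*x + 2*y >= -94 && x > 1))).
Check whether ((!(2*h <= -18)) ==> (h > -20 ==> 3*h + 2*y >= -54)) && (2*h <= -18 ==> 2*y >= -121) && x == 3 implies it.
Every state satisfying the precondition satisfies the weakest precondition: the implication holds.
Answer: valid


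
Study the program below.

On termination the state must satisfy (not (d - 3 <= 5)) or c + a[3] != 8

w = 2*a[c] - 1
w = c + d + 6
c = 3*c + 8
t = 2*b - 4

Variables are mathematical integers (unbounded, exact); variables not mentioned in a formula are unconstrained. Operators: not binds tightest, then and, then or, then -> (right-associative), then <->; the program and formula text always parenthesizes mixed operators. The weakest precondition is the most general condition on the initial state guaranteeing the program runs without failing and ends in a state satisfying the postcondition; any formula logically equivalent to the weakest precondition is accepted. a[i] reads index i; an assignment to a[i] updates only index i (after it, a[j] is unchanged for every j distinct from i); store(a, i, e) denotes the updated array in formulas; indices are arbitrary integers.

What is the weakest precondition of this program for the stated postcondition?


Working backward. After the program, the postcondition (not (d - 3 <= 5)) or c + a[3] != 8 must hold; in canonical form it is (not (d <= 8)) or a[3] + c != 8.
Before t := 2*b - 4: (not (d <= 8)) or a[3] + c != 8
Before c := 3*c + 8: (not (d <= 8)) or a[3] + 3*c != 0
Before w := c + d + 6: (not (d <= 8)) or a[3] + 3*c != 0
Before w := 2*a[c] - 1: (not (d <= 8)) or a[3] + 3*c != 0
Answer: WP = (not (d <= 8)) or a[3] + 3*c != 0


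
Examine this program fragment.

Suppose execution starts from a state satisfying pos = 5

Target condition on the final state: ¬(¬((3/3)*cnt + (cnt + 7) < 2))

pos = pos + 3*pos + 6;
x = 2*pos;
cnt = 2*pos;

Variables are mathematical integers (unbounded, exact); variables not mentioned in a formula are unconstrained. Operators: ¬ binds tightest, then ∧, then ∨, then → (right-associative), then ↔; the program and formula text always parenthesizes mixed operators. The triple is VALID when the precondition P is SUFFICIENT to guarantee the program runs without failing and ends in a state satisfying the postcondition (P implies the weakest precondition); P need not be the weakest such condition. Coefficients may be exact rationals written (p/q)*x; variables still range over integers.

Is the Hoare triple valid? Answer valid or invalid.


Working backward. After the program, the postcondition ¬(¬((3/3)*cnt + (cnt + 7) < 2)) must hold; in canonical form it is 2*cnt < -5.
Before cnt := 2*pos: 4*pos < -5
Before x := 2*pos: 4*pos < -5
Before pos := pos + 3*pos + 6: 16*pos < -29
The weakest precondition is 16*pos < -29.
Check whether pos = 5 implies it.
Countermodel: at the initial state pos = 5, the precondition holds but the weakest precondition fails.
Answer: invalid


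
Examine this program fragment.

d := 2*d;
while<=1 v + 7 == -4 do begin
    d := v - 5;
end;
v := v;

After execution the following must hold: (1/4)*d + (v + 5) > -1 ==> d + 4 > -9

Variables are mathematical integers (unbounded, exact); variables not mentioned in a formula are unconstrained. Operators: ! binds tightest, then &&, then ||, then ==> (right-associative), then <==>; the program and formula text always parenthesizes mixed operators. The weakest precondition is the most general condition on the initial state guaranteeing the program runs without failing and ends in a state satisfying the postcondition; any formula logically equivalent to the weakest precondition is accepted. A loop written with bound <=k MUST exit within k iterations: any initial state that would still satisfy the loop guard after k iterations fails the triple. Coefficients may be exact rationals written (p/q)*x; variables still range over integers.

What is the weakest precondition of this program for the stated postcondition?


Working backward. After the program, the postcondition (1/4)*d + (v + 5) > -1 ==> d + 4 > -9 must hold; in canonical form it is (1/4)*d + v > -6 ==> d > -13.
Before v := v: (1/4)*d + v > -6 ==> d > -13
Before the loop (bound <=1), unroll the exhaustion recursion (WP_0 = exit-now case; WP_j = one more guarded iteration, up to j = 1):
  WP_0: (!(v == -11)) && ((1/4)*d + v > -6 ==> d > -13)
  WP_1: (v == -11 ==> ((!(v == -11)) && ((5/4)*v > -19/4 ==> v > -8))) && ((!(v == -11)) ==> ((1/4)*d + v > -6 ==> d > -13))
So before the loop: (v == -11 ==> ((!(v == -11)) && ((5/4)*v > -19/4 ==> v > -8))) && ((!(v == -11)) ==> ((1/4)*d + v > -6 ==> d > -13))
Before d := 2*d: (v == -11 ==> ((!(v == -11)) && ((5/4)*v > -19/4 ==> v > -8))) && ((!(v == -11)) ==> ((1/2)*d + v > -6 ==> 2*d > -13))
Answer: WP = (v == -11 ==> ((!(v == -11)) && ((5/4)*v > -19/4 ==> v > -8))) && ((!(v == -11)) ==> ((1/2)*d + v > -6 ==> 2*d > -13))


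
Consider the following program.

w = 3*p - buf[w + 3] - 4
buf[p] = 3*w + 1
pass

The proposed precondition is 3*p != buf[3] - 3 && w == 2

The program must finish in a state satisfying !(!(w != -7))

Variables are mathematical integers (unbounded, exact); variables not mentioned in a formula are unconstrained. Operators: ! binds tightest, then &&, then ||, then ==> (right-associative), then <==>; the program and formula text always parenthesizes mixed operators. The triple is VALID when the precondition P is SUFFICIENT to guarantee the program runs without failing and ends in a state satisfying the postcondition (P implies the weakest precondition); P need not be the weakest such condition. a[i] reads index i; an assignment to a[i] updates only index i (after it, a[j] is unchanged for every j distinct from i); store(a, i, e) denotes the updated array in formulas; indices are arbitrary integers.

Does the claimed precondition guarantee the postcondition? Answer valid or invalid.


Working backward. After the program, the postcondition !(!(w != -7)) must hold; in canonical form it is w != -7.
Before skip: w != -7
Before buf[p] := 3*w + 1: w != -7
Before w := 3*p - buf[w + 3] - 4: 3*p != buf[w + 3] - 3
The weakest precondition is 3*p != buf[w + 3] - 3.
Check whether 3*p != buf[3] - 3 && w == 2 implies it.
Countermodel: at the initial state buf = {[3] = 21124, [5] = 21123, elsewhere 21124}, p = 7040, w = 2, the precondition holds but the weakest precondition fails.
Answer: invalid


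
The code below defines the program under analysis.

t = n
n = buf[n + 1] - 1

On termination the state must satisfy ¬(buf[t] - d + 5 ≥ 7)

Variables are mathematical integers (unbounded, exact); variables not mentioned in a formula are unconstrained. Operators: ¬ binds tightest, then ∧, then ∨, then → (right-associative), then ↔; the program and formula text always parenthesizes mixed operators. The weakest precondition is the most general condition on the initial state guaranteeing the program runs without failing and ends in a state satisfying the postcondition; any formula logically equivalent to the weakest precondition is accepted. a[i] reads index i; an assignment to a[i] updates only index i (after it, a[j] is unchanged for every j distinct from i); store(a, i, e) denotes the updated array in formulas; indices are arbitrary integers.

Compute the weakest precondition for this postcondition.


Working backward. After the program, the postcondition ¬(buf[t] - d + 5 ≥ 7) must hold; in canonical form it is ¬(buf[t] ≥ d + 2).
Before n := buf[n + 1] - 1: ¬(buf[t] ≥ d + 2)
Before t := n: ¬(buf[n] ≥ d + 2)
Answer: WP = ¬(buf[n] ≥ d + 2)


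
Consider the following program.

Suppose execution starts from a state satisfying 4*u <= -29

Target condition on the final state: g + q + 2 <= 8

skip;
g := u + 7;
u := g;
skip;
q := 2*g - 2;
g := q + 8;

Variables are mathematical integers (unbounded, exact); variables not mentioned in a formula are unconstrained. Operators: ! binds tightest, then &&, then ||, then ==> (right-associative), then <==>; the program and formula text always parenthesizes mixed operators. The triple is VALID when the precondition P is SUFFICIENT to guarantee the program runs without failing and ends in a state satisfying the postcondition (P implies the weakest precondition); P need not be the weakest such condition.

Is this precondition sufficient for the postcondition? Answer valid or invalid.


Working backward. After the program, the postcondition g + q + 2 <= 8 must hold; in canonical form it is g + q <= 6.
Before g := q + 8: 2*q <= -2
Before q := 2*g - 2: 4*g <= 2
Before skip: 4*g <= 2
Before u := g: 4*g <= 2
Before g := u + 7: 4*u <= -26
Before skip: 4*u <= -26
The weakest precondition is 4*u <= -26.
Check whether 4*u <= -29 implies it.
Every state satisfying the precondition satisfies the weakest precondition: the implication holds.
Answer: valid


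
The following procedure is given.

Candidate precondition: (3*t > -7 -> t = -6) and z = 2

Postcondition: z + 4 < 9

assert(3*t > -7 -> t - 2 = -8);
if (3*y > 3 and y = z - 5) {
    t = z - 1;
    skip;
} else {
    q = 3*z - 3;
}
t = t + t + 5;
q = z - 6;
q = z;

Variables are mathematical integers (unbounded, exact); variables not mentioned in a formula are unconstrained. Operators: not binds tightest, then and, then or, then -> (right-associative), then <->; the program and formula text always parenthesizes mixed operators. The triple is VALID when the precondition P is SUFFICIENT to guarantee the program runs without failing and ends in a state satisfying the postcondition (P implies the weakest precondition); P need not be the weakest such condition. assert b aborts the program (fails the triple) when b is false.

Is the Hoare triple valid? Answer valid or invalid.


Working backward. After the program, the postcondition z + 4 < 9 must hold; in canonical form it is z < 5.
Before q := z: z < 5
Before q := z - 6: z < 5
Before t := t + t + 5: z < 5
Then branch requires z < 5; else branch requires z < 5.
Before the if: ((3*y > 3 and y = z - 5) -> z < 5) and ((not (3*y > 3 and y = z - 5)) -> z < 5)
Before assert 3*t > -7 -> t - 2 = -8: (3*t > -7 -> t = -6) and ((3*y > 3 and y = z - 5) -> z < 5) and ((not (3*y > 3 and y = z - 5)) -> z < 5)
The weakest precondition is (3*t > -7 -> t = -6) and ((3*y > 3 and y = z - 5) -> z < 5) and ((not (3*y > 3 and y = z - 5)) -> z < 5).
Check whether (3*t > -7 -> t = -6) and z = 2 implies it.
Every state satisfying the precondition satisfies the weakest precondition: the implication holds.
Answer: valid


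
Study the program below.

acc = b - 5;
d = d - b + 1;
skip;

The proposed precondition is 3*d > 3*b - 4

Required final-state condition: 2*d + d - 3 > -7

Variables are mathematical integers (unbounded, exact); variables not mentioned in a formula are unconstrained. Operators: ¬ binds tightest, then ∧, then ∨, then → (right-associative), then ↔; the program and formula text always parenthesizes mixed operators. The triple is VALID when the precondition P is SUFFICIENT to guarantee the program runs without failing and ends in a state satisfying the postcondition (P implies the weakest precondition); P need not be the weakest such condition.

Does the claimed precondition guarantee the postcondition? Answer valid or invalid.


Working backward. After the program, the postcondition 2*d + d - 3 > -7 must hold; in canonical form it is 3*d > -4.
Before skip: 3*d > -4
Before d := d - b + 1: 3*d > 3*b - 7
Before acc := b - 5: 3*d > 3*b - 7
The weakest precondition is 3*d > 3*b - 7.
Check whether 3*d > 3*b - 4 implies it.
Every state satisfying the precondition satisfies the weakest precondition: the implication holds.
Answer: valid


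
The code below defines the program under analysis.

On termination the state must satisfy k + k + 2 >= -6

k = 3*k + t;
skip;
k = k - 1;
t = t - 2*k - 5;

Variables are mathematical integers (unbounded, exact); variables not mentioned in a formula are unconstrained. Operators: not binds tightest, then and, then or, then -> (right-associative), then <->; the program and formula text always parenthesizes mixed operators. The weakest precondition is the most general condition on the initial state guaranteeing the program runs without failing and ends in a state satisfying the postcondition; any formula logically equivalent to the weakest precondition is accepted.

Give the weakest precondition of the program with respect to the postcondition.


Working backward. After the program, the postcondition k + k + 2 >= -6 must hold; in canonical form it is 2*k >= -8.
Before t := t - 2*k - 5: 2*k >= -8
Before k := k - 1: 2*k >= -6
Before skip: 2*k >= -6
Before k := 3*k + t: 6*k + 2*t >= -6
Answer: WP = 6*k + 2*t >= -6


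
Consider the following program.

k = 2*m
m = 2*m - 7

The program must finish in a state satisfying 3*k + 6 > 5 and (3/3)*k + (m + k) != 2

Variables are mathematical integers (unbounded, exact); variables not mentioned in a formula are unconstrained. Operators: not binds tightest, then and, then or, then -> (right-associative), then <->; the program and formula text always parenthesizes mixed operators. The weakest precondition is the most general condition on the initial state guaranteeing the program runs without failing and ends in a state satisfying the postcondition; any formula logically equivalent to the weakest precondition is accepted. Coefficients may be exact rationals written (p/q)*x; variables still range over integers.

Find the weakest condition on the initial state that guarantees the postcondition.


Working backward. After the program, the postcondition 3*k + 6 > 5 and (3/3)*k + (m + k) != 2 must hold; in canonical form it is 3*k > -1 and 2*k + m != 2.
Before m := 2*m - 7: 3*k > -1 and 2*k + 2*m != 9
Before k := 2*m: 6*m > -1 and 6*m != 9
Answer: WP = 6*m > -1 and 6*m != 9
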